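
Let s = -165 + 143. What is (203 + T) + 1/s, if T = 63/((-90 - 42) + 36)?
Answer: 71209/352 ≈ 202.30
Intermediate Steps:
s = -22
T = -21/32 (T = 63/(-132 + 36) = 63/(-96) = 63*(-1/96) = -21/32 ≈ -0.65625)
(203 + T) + 1/s = (203 - 21/32) + 1/(-22) = 6475/32 - 1/22 = 71209/352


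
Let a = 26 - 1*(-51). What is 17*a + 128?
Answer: 1437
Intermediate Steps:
a = 77 (a = 26 + 51 = 77)
17*a + 128 = 17*77 + 128 = 1309 + 128 = 1437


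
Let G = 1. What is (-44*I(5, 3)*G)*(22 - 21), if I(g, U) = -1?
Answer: 44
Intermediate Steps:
(-44*I(5, 3)*G)*(22 - 21) = (-(-44))*(22 - 21) = -44*(-1)*1 = 44*1 = 44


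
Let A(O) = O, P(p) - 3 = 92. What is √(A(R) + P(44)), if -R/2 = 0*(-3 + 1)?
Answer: √95 ≈ 9.7468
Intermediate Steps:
P(p) = 95 (P(p) = 3 + 92 = 95)
R = 0 (R = -0*(-3 + 1) = -0*(-2) = -2*0 = 0)
√(A(R) + P(44)) = √(0 + 95) = √95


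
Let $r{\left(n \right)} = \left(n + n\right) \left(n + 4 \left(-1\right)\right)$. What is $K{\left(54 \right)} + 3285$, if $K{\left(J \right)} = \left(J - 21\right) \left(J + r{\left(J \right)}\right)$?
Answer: $183267$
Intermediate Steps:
$r{\left(n \right)} = 2 n \left(-4 + n\right)$ ($r{\left(n \right)} = 2 n \left(n - 4\right) = 2 n \left(-4 + n\right)$)
$K{\left(J \right)} = \left(-21 + J\right) \left(J + 2 J \left(-4 + J\right)\right)$ ($K{\left(J \right)} = \left(J - 21\right) \left(J + 2 J \left(-4 + J\right)\right) = \left(-21 + J\right) \left(J + 2 J \left(-4 + J\right)\right)$)
$K{\left(54 \right)} + 3285 = 54 \left(147 - 2646 + 2 \cdot 54^{2}\right) + 3285 = 54 \left(147 - 2646 + 2 \cdot 2916\right) + 3285 = 54 \left(147 - 2646 + 5832\right) + 3285 = 54 \cdot 3333 + 3285 = 179982 + 3285 = 183267$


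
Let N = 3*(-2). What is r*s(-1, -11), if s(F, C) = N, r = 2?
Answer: -12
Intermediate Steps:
N = -6
s(F, C) = -6
r*s(-1, -11) = 2*(-6) = -12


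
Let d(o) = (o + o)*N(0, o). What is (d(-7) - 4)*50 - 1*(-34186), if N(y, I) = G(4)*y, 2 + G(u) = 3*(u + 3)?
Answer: 33986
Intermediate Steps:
G(u) = 7 + 3*u (G(u) = -2 + 3*(u + 3) = -2 + 3*(3 + u) = -2 + (9 + 3*u) = 7 + 3*u)
N(y, I) = 19*y (N(y, I) = (7 + 3*4)*y = (7 + 12)*y = 19*y)
d(o) = 0 (d(o) = (o + o)*(19*0) = (2*o)*0 = 0)
(d(-7) - 4)*50 - 1*(-34186) = (0 - 4)*50 - 1*(-34186) = -4*50 + 34186 = -200 + 34186 = 33986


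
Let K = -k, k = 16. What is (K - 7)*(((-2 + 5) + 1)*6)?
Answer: -552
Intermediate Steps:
K = -16 (K = -1*16 = -16)
(K - 7)*(((-2 + 5) + 1)*6) = (-16 - 7)*(((-2 + 5) + 1)*6) = -23*(3 + 1)*6 = -92*6 = -23*24 = -552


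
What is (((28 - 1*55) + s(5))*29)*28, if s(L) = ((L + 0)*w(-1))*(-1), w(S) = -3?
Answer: -9744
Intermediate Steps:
s(L) = 3*L (s(L) = ((L + 0)*(-3))*(-1) = (L*(-3))*(-1) = -3*L*(-1) = 3*L)
(((28 - 1*55) + s(5))*29)*28 = (((28 - 1*55) + 3*5)*29)*28 = (((28 - 55) + 15)*29)*28 = ((-27 + 15)*29)*28 = -12*29*28 = -348*28 = -9744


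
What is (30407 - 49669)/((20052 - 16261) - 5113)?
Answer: 9631/661 ≈ 14.570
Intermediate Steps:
(30407 - 49669)/((20052 - 16261) - 5113) = -19262/(3791 - 5113) = -19262/(-1322) = -19262*(-1/1322) = 9631/661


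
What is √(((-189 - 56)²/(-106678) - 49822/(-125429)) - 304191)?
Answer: I*√54461832019526044542819962/13380514862 ≈ 551.54*I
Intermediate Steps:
√(((-189 - 56)²/(-106678) - 49822/(-125429)) - 304191) = √(((-245)²*(-1/106678) - 49822*(-1/125429)) - 304191) = √((60025*(-1/106678) + 49822/125429) - 304191) = √((-60025/106678 + 49822/125429) - 304191) = √(-2213964409/13380514862 - 304191) = √(-4070234410351051/13380514862) = I*√54461832019526044542819962/13380514862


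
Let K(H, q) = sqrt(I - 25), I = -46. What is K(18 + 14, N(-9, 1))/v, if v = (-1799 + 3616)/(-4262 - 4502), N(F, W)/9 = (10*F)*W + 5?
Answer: -8764*I*sqrt(71)/1817 ≈ -40.642*I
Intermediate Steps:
N(F, W) = 45 + 90*F*W (N(F, W) = 9*((10*F)*W + 5) = 9*(10*F*W + 5) = 9*(5 + 10*F*W) = 45 + 90*F*W)
K(H, q) = I*sqrt(71) (K(H, q) = sqrt(-46 - 25) = sqrt(-71) = I*sqrt(71))
v = -1817/8764 (v = 1817/(-8764) = 1817*(-1/8764) = -1817/8764 ≈ -0.20733)
K(18 + 14, N(-9, 1))/v = (I*sqrt(71))/(-1817/8764) = (I*sqrt(71))*(-8764/1817) = -8764*I*sqrt(71)/1817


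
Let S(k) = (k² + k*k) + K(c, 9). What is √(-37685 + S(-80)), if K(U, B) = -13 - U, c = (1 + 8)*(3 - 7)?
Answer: I*√24862 ≈ 157.68*I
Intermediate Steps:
c = -36 (c = 9*(-4) = -36)
S(k) = 23 + 2*k² (S(k) = (k² + k*k) + (-13 - 1*(-36)) = (k² + k²) + (-13 + 36) = 2*k² + 23 = 23 + 2*k²)
√(-37685 + S(-80)) = √(-37685 + (23 + 2*(-80)²)) = √(-37685 + (23 + 2*6400)) = √(-37685 + (23 + 12800)) = √(-37685 + 12823) = √(-24862) = I*√24862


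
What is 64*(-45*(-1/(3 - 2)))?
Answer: 2880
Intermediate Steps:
64*(-45*(-1/(3 - 2))) = 64*(-45/(1*(-1))) = 64*(-45/(-1)) = 64*(-45*(-1)) = 64*45 = 2880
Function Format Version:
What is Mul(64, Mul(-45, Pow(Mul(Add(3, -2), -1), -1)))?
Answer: 2880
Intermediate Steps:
Mul(64, Mul(-45, Pow(Mul(Add(3, -2), -1), -1))) = Mul(64, Mul(-45, Pow(Mul(1, -1), -1))) = Mul(64, Mul(-45, Pow(-1, -1))) = Mul(64, Mul(-45, -1)) = Mul(64, 45) = 2880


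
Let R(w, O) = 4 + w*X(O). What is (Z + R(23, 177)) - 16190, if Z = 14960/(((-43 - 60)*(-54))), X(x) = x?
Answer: -33684335/2781 ≈ -12112.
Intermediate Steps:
Z = 7480/2781 (Z = 14960/((-103*(-54))) = 14960/5562 = 14960*(1/5562) = 7480/2781 ≈ 2.6897)
R(w, O) = 4 + O*w (R(w, O) = 4 + w*O = 4 + O*w)
(Z + R(23, 177)) - 16190 = (7480/2781 + (4 + 177*23)) - 16190 = (7480/2781 + (4 + 4071)) - 16190 = (7480/2781 + 4075) - 16190 = 11340055/2781 - 16190 = -33684335/2781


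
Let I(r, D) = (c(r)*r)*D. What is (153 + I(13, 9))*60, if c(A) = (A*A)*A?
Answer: 15432120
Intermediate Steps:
c(A) = A³ (c(A) = A²*A = A³)
I(r, D) = D*r⁴ (I(r, D) = (r³*r)*D = r⁴*D = D*r⁴)
(153 + I(13, 9))*60 = (153 + 9*13⁴)*60 = (153 + 9*28561)*60 = (153 + 257049)*60 = 257202*60 = 15432120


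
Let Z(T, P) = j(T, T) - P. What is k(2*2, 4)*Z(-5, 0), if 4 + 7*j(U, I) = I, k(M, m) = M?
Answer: -36/7 ≈ -5.1429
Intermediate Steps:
j(U, I) = -4/7 + I/7
Z(T, P) = -4/7 - P + T/7 (Z(T, P) = (-4/7 + T/7) - P = -4/7 - P + T/7)
k(2*2, 4)*Z(-5, 0) = (2*2)*(-4/7 - 1*0 + (1/7)*(-5)) = 4*(-4/7 + 0 - 5/7) = 4*(-9/7) = -36/7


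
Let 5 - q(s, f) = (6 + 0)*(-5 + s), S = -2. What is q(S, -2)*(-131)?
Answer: -6157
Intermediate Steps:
q(s, f) = 35 - 6*s (q(s, f) = 5 - (6 + 0)*(-5 + s) = 5 - 6*(-5 + s) = 5 - (-30 + 6*s) = 5 + (30 - 6*s) = 35 - 6*s)
q(S, -2)*(-131) = (35 - 6*(-2))*(-131) = (35 + 12)*(-131) = 47*(-131) = -6157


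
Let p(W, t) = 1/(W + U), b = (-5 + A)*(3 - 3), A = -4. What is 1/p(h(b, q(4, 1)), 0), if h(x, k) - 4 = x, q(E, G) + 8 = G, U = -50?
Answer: -46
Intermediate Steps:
q(E, G) = -8 + G
b = 0 (b = (-5 - 4)*(3 - 3) = -9*0 = 0)
h(x, k) = 4 + x
p(W, t) = 1/(-50 + W) (p(W, t) = 1/(W - 50) = 1/(-50 + W))
1/p(h(b, q(4, 1)), 0) = 1/(1/(-50 + (4 + 0))) = 1/(1/(-50 + 4)) = 1/(1/(-46)) = 1/(-1/46) = -46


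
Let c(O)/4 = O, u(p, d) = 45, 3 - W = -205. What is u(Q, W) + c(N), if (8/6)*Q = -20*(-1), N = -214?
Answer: -811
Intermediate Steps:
W = 208 (W = 3 - 1*(-205) = 3 + 205 = 208)
Q = 15 (Q = 3*(-20*(-1))/4 = (¾)*20 = 15)
c(O) = 4*O
u(Q, W) + c(N) = 45 + 4*(-214) = 45 - 856 = -811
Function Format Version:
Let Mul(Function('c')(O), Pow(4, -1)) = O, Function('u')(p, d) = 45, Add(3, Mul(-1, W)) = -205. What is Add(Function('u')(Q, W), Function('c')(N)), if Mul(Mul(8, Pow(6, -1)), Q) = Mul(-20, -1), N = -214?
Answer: -811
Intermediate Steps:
W = 208 (W = Add(3, Mul(-1, -205)) = Add(3, 205) = 208)
Q = 15 (Q = Mul(Rational(3, 4), Mul(-20, -1)) = Mul(Rational(3, 4), 20) = 15)
Function('c')(O) = Mul(4, O)
Add(Function('u')(Q, W), Function('c')(N)) = Add(45, Mul(4, -214)) = Add(45, -856) = -811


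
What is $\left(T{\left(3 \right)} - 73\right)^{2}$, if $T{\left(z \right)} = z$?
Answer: $4900$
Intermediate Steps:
$\left(T{\left(3 \right)} - 73\right)^{2} = \left(3 - 73\right)^{2} = \left(-70\right)^{2} = 4900$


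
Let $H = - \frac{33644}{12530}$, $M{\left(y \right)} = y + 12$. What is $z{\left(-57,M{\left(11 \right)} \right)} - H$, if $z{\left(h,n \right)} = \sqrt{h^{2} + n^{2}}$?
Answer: $\frac{16822}{6265} + \sqrt{3778} \approx 64.151$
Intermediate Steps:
$M{\left(y \right)} = 12 + y$
$H = - \frac{16822}{6265}$ ($H = \left(-33644\right) \frac{1}{12530} = - \frac{16822}{6265} \approx -2.6851$)
$z{\left(-57,M{\left(11 \right)} \right)} - H = \sqrt{\left(-57\right)^{2} + \left(12 + 11\right)^{2}} - - \frac{16822}{6265} = \sqrt{3249 + 23^{2}} + \frac{16822}{6265} = \sqrt{3249 + 529} + \frac{16822}{6265} = \sqrt{3778} + \frac{16822}{6265} = \frac{16822}{6265} + \sqrt{3778}$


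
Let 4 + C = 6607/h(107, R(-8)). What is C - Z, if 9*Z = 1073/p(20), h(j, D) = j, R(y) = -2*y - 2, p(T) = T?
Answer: 997409/19260 ≈ 51.787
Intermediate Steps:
R(y) = -2 - 2*y
C = 6179/107 (C = -4 + 6607/107 = 6179/107 ≈ 57.748)
Z = 1073/180 (Z = (1073/20)/9 = (1073*(1/20))/9 = (⅑)*(1073/20) = 1073/180 ≈ 5.9611)
C - Z = 6179/107 - 1*1073/180 = 6179/107 - 1073/180 = 997409/19260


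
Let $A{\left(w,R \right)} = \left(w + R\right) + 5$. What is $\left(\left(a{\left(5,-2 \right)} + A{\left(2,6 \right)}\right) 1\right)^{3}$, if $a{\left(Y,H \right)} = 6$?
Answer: $6859$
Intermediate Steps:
$A{\left(w,R \right)} = 5 + R + w$ ($A{\left(w,R \right)} = \left(R + w\right) + 5 = 5 + R + w$)
$\left(\left(a{\left(5,-2 \right)} + A{\left(2,6 \right)}\right) 1\right)^{3} = \left(\left(6 + \left(5 + 6 + 2\right)\right) 1\right)^{3} = \left(\left(6 + 13\right) 1\right)^{3} = \left(19 \cdot 1\right)^{3} = 19^{3} = 6859$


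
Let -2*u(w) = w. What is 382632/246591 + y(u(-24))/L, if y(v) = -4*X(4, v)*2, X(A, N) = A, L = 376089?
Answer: 15988421704/10304462511 ≈ 1.5516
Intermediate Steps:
u(w) = -w/2
y(v) = -32 (y(v) = -4*4*2 = -16*2 = -32)
382632/246591 + y(u(-24))/L = 382632/246591 - 32/376089 = 382632*(1/246591) - 32*1/376089 = 127544/82197 - 32/376089 = 15988421704/10304462511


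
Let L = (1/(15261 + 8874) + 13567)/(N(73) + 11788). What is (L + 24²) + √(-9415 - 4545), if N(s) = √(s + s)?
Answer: 967801956766364/1676861159865 - 163719773*√146/1676861159865 + 2*I*√3490 ≈ 577.15 + 118.15*I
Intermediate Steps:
N(s) = √2*√s (N(s) = √(2*s) = √2*√s)
L = 327439546/(24135*(11788 + √146)) (L = (1/(15261 + 8874) + 13567)/(√2*√73 + 11788) = (1/24135 + 13567)/(√146 + 11788) = (1/24135 + 13567)/(11788 + √146) = 327439546/(24135*(11788 + √146)) ≈ 1.1497)
(L + 24²) + √(-9415 - 4545) = ((1929928684124/1676861159865 - 163719773*√146/1676861159865) + 24²) + √(-9415 - 4545) = ((1929928684124/1676861159865 - 163719773*√146/1676861159865) + 576) + √(-13960) = (967801956766364/1676861159865 - 163719773*√146/1676861159865) + 2*I*√3490 = 967801956766364/1676861159865 - 163719773*√146/1676861159865 + 2*I*√3490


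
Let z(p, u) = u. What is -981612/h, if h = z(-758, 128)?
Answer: -245403/32 ≈ -7668.8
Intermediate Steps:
h = 128
-981612/h = -981612/128 = -981612*1/128 = -245403/32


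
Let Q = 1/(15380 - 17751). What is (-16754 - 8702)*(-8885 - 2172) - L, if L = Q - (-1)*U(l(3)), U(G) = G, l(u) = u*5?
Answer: 667358202468/2371 ≈ 2.8147e+8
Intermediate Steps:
l(u) = 5*u
Q = -1/2371 (Q = 1/(-2371) = -1/2371 ≈ -0.00042176)
L = 35564/2371 (L = -1/2371 - (-1)*5*3 = -1/2371 - (-1)*15 = -1/2371 - 1*(-15) = -1/2371 + 15 = 35564/2371 ≈ 15.000)
(-16754 - 8702)*(-8885 - 2172) - L = (-16754 - 8702)*(-8885 - 2172) - 1*35564/2371 = -25456*(-11057) - 35564/2371 = 281466992 - 35564/2371 = 667358202468/2371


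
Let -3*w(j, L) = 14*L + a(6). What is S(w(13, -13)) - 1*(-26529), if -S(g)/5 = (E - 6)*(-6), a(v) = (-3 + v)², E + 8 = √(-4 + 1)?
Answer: 26109 + 30*I*√3 ≈ 26109.0 + 51.962*I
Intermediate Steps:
E = -8 + I*√3 (E = -8 + √(-4 + 1) = -8 + √(-3) = -8 + I*√3 ≈ -8.0 + 1.732*I)
w(j, L) = -3 - 14*L/3 (w(j, L) = -(14*L + (-3 + 6)²)/3 = -(14*L + 3²)/3 = -(14*L + 9)/3 = -(9 + 14*L)/3 = -3 - 14*L/3)
S(g) = -420 + 30*I*√3 (S(g) = -5*((-8 + I*√3) - 6)*(-6) = -5*(-14 + I*√3)*(-6) = -5*(84 - 6*I*√3) = -420 + 30*I*√3)
S(w(13, -13)) - 1*(-26529) = (-420 + 30*I*√3) - 1*(-26529) = (-420 + 30*I*√3) + 26529 = 26109 + 30*I*√3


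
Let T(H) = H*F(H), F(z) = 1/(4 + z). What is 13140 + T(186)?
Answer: 1248393/95 ≈ 13141.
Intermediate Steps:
T(H) = H/(4 + H)
13140 + T(186) = 13140 + 186/(4 + 186) = 13140 + 186/190 = 13140 + 186*(1/190) = 13140 + 93/95 = 1248393/95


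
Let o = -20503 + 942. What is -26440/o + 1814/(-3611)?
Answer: 59991186/70634771 ≈ 0.84932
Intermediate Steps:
o = -19561
-26440/o + 1814/(-3611) = -26440/(-19561) + 1814/(-3611) = -26440*(-1/19561) + 1814*(-1/3611) = 26440/19561 - 1814/3611 = 59991186/70634771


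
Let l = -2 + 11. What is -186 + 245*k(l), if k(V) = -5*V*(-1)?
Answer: 10839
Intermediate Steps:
l = 9
k(V) = 5*V
-186 + 245*k(l) = -186 + 245*(5*9) = -186 + 245*45 = -186 + 11025 = 10839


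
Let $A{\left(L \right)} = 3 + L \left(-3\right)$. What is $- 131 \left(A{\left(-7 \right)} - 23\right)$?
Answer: $-131$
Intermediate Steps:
$A{\left(L \right)} = 3 - 3 L$
$- 131 \left(A{\left(-7 \right)} - 23\right) = - 131 \left(\left(3 - -21\right) - 23\right) = - 131 \left(\left(3 + 21\right) - 23\right) = - 131 \left(24 - 23\right) = \left(-131\right) 1 = -131$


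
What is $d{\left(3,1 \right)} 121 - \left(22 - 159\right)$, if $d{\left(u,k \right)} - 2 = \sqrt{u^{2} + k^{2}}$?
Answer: $379 + 121 \sqrt{10} \approx 761.64$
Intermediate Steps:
$d{\left(u,k \right)} = 2 + \sqrt{k^{2} + u^{2}}$ ($d{\left(u,k \right)} = 2 + \sqrt{u^{2} + k^{2}} = 2 + \sqrt{k^{2} + u^{2}}$)
$d{\left(3,1 \right)} 121 - \left(22 - 159\right) = \left(2 + \sqrt{1^{2} + 3^{2}}\right) 121 - \left(22 - 159\right) = \left(2 + \sqrt{1 + 9}\right) 121 - \left(22 - 159\right) = \left(2 + \sqrt{10}\right) 121 - -137 = \left(242 + 121 \sqrt{10}\right) + 137 = 379 + 121 \sqrt{10}$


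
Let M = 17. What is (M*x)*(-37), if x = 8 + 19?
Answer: -16983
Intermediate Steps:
x = 27
(M*x)*(-37) = (17*27)*(-37) = 459*(-37) = -16983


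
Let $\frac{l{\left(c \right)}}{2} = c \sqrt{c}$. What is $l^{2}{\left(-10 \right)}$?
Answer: $-4000$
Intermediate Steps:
$l{\left(c \right)} = 2 c^{\frac{3}{2}}$ ($l{\left(c \right)} = 2 c \sqrt{c} = 2 c^{\frac{3}{2}}$)
$l^{2}{\left(-10 \right)} = \left(2 \left(-10\right)^{\frac{3}{2}}\right)^{2} = \left(2 \left(- 10 i \sqrt{10}\right)\right)^{2} = \left(- 20 i \sqrt{10}\right)^{2} = -4000$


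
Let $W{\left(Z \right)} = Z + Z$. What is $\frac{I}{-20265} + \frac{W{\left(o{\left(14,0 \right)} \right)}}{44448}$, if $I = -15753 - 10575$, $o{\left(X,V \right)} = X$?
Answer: $\frac{97566197}{75061560} \approx 1.2998$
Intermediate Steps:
$W{\left(Z \right)} = 2 Z$
$I = -26328$ ($I = -15753 - 10575 = -26328$)
$\frac{I}{-20265} + \frac{W{\left(o{\left(14,0 \right)} \right)}}{44448} = - \frac{26328}{-20265} + \frac{2 \cdot 14}{44448} = \left(-26328\right) \left(- \frac{1}{20265}\right) + 28 \cdot \frac{1}{44448} = \frac{8776}{6755} + \frac{7}{11112} = \frac{97566197}{75061560}$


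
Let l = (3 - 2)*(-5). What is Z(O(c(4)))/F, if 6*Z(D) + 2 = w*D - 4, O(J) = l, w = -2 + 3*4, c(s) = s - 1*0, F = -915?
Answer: 28/2745 ≈ 0.010200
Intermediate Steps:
c(s) = s (c(s) = s + 0 = s)
w = 10 (w = -2 + 12 = 10)
l = -5 (l = 1*(-5) = -5)
O(J) = -5
Z(D) = -1 + 5*D/3 (Z(D) = -⅓ + (10*D - 4)/6 = -⅓ + (-4 + 10*D)/6 = -⅓ + (-⅔ + 5*D/3) = -1 + 5*D/3)
Z(O(c(4)))/F = (-1 + (5/3)*(-5))/(-915) = (-1 - 25/3)*(-1/915) = -28/3*(-1/915) = 28/2745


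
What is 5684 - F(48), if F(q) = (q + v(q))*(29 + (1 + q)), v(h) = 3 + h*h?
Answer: -178006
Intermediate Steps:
v(h) = 3 + h²
F(q) = (30 + q)*(3 + q + q²) (F(q) = (q + (3 + q²))*(29 + (1 + q)) = (3 + q + q²)*(30 + q) = (30 + q)*(3 + q + q²))
5684 - F(48) = 5684 - (90 + 48³ + 31*48² + 33*48) = 5684 - (90 + 110592 + 31*2304 + 1584) = 5684 - (90 + 110592 + 71424 + 1584) = 5684 - 1*183690 = 5684 - 183690 = -178006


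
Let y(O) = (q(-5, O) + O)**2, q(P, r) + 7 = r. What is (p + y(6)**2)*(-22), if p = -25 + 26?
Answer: -13772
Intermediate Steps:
q(P, r) = -7 + r
y(O) = (-7 + 2*O)**2 (y(O) = ((-7 + O) + O)**2 = (-7 + 2*O)**2)
p = 1
(p + y(6)**2)*(-22) = (1 + ((-7 + 2*6)**2)**2)*(-22) = (1 + ((-7 + 12)**2)**2)*(-22) = (1 + (5**2)**2)*(-22) = (1 + 25**2)*(-22) = (1 + 625)*(-22) = 626*(-22) = -13772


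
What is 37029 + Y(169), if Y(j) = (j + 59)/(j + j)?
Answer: 6258015/169 ≈ 37030.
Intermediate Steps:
Y(j) = (59 + j)/(2*j) (Y(j) = (59 + j)/((2*j)) = (59 + j)*(1/(2*j)) = (59 + j)/(2*j))
37029 + Y(169) = 37029 + (1/2)*(59 + 169)/169 = 37029 + (1/2)*(1/169)*228 = 37029 + 114/169 = 6258015/169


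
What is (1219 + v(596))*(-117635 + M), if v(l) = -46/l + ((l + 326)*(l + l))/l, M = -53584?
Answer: -156280313469/298 ≈ -5.2443e+8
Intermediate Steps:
v(l) = 652 - 46/l + 2*l (v(l) = -46/l + ((326 + l)*(2*l))/l = -46/l + (2*l*(326 + l))/l = -46/l + (652 + 2*l) = 652 - 46/l + 2*l)
(1219 + v(596))*(-117635 + M) = (1219 + (652 - 46/596 + 2*596))*(-117635 - 53584) = (1219 + (652 - 46*1/596 + 1192))*(-171219) = (1219 + (652 - 23/298 + 1192))*(-171219) = (1219 + 549489/298)*(-171219) = (912751/298)*(-171219) = -156280313469/298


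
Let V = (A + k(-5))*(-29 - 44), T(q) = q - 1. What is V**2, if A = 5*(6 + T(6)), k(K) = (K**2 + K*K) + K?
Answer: 53290000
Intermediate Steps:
T(q) = -1 + q
k(K) = K + 2*K**2 (k(K) = (K**2 + K**2) + K = 2*K**2 + K = K + 2*K**2)
A = 55 (A = 5*(6 + (-1 + 6)) = 5*(6 + 5) = 5*11 = 55)
V = -7300 (V = (55 - 5*(1 + 2*(-5)))*(-29 - 44) = (55 - 5*(1 - 10))*(-73) = (55 - 5*(-9))*(-73) = (55 + 45)*(-73) = 100*(-73) = -7300)
V**2 = (-7300)**2 = 53290000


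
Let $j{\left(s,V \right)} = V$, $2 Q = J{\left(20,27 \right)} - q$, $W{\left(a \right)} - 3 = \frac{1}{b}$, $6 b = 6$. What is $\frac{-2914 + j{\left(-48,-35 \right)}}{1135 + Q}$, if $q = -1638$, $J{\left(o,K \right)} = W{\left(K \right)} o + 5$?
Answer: $- \frac{1966}{1331} \approx -1.4771$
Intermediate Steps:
$b = 1$ ($b = \frac{1}{6} \cdot 6 = 1$)
$W{\left(a \right)} = 4$ ($W{\left(a \right)} = 3 + 1^{-1} = 3 + 1 = 4$)
$J{\left(o,K \right)} = 5 + 4 o$ ($J{\left(o,K \right)} = 4 o + 5 = 5 + 4 o$)
$Q = \frac{1723}{2}$ ($Q = \frac{\left(5 + 4 \cdot 20\right) - -1638}{2} = \frac{\left(5 + 80\right) + 1638}{2} = \frac{85 + 1638}{2} = \frac{1}{2} \cdot 1723 = \frac{1723}{2} \approx 861.5$)
$\frac{-2914 + j{\left(-48,-35 \right)}}{1135 + Q} = \frac{-2914 - 35}{1135 + \frac{1723}{2}} = - \frac{2949}{\frac{3993}{2}} = \left(-2949\right) \frac{2}{3993} = - \frac{1966}{1331}$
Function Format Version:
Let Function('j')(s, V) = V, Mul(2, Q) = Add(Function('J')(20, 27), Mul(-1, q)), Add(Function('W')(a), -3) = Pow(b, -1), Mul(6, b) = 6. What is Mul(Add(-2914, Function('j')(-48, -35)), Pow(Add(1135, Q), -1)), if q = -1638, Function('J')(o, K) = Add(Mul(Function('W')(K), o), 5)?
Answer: Rational(-1966, 1331) ≈ -1.4771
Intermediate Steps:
b = 1 (b = Mul(Rational(1, 6), 6) = 1)
Function('W')(a) = 4 (Function('W')(a) = Add(3, Pow(1, -1)) = Add(3, 1) = 4)
Function('J')(o, K) = Add(5, Mul(4, o)) (Function('J')(o, K) = Add(Mul(4, o), 5) = Add(5, Mul(4, o)))
Q = Rational(1723, 2) (Q = Mul(Rational(1, 2), Add(Add(5, Mul(4, 20)), Mul(-1, -1638))) = Mul(Rational(1, 2), Add(Add(5, 80), 1638)) = Mul(Rational(1, 2), Add(85, 1638)) = Mul(Rational(1, 2), 1723) = Rational(1723, 2) ≈ 861.50)
Mul(Add(-2914, Function('j')(-48, -35)), Pow(Add(1135, Q), -1)) = Mul(Add(-2914, -35), Pow(Add(1135, Rational(1723, 2)), -1)) = Mul(-2949, Pow(Rational(3993, 2), -1)) = Mul(-2949, Rational(2, 3993)) = Rational(-1966, 1331)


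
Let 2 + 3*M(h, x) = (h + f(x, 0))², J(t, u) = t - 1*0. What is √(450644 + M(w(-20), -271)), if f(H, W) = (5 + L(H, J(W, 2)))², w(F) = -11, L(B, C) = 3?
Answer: √4064217/3 ≈ 672.00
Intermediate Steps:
J(t, u) = t (J(t, u) = t + 0 = t)
f(H, W) = 64 (f(H, W) = (5 + 3)² = 8² = 64)
M(h, x) = -⅔ + (64 + h)²/3 (M(h, x) = -⅔ + (h + 64)²/3 = -⅔ + (64 + h)²/3)
√(450644 + M(w(-20), -271)) = √(450644 + (-⅔ + (64 - 11)²/3)) = √(450644 + (-⅔ + (⅓)*53²)) = √(450644 + (-⅔ + (⅓)*2809)) = √(450644 + (-⅔ + 2809/3)) = √(450644 + 2807/3) = √(1354739/3) = √4064217/3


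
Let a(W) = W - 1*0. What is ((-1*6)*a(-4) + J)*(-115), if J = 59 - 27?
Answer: -6440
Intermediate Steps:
a(W) = W (a(W) = W + 0 = W)
J = 32
((-1*6)*a(-4) + J)*(-115) = (-1*6*(-4) + 32)*(-115) = (-6*(-4) + 32)*(-115) = (24 + 32)*(-115) = 56*(-115) = -6440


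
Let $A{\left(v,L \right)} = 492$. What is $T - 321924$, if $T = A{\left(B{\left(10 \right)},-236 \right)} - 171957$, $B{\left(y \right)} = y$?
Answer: $-493389$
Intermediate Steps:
$T = -171465$ ($T = 492 - 171957 = -171465$)
$T - 321924 = -171465 - 321924 = -493389$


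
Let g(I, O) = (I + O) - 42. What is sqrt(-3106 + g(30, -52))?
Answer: I*sqrt(3170) ≈ 56.303*I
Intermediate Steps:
g(I, O) = -42 + I + O
sqrt(-3106 + g(30, -52)) = sqrt(-3106 + (-42 + 30 - 52)) = sqrt(-3106 - 64) = sqrt(-3170) = I*sqrt(3170)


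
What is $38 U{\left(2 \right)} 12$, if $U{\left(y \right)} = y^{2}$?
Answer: $1824$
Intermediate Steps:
$38 U{\left(2 \right)} 12 = 38 \cdot 2^{2} \cdot 12 = 38 \cdot 4 \cdot 12 = 152 \cdot 12 = 1824$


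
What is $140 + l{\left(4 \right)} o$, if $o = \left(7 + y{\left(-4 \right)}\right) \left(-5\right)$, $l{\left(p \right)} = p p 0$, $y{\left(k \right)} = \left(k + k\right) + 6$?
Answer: $140$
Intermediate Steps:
$y{\left(k \right)} = 6 + 2 k$ ($y{\left(k \right)} = 2 k + 6 = 6 + 2 k$)
$l{\left(p \right)} = 0$ ($l{\left(p \right)} = p^{2} \cdot 0 = 0$)
$o = -25$ ($o = \left(7 + \left(6 + 2 \left(-4\right)\right)\right) \left(-5\right) = \left(7 + \left(6 - 8\right)\right) \left(-5\right) = \left(7 - 2\right) \left(-5\right) = 5 \left(-5\right) = -25$)
$140 + l{\left(4 \right)} o = 140 + 0 \left(-25\right) = 140 + 0 = 140$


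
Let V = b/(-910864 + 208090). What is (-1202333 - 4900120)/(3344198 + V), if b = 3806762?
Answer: -306331807473/167872257035 ≈ -1.8248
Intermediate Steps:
V = -1903381/351387 (V = 3806762/(-910864 + 208090) = 3806762/(-702774) = 3806762*(-1/702774) = -1903381/351387 ≈ -5.4168)
(-1202333 - 4900120)/(3344198 + V) = (-1202333 - 4900120)/(3344198 - 1903381/351387) = -6102453/1175105799245/351387 = -6102453*351387/1175105799245 = -306331807473/167872257035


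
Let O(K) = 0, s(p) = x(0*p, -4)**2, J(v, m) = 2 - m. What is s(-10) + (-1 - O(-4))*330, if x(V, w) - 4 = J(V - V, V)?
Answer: -294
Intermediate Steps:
x(V, w) = 6 - V (x(V, w) = 4 + (2 - V) = 6 - V)
s(p) = 36 (s(p) = (6 - 0*p)**2 = (6 - 1*0)**2 = (6 + 0)**2 = 6**2 = 36)
s(-10) + (-1 - O(-4))*330 = 36 + (-1 - 1*0)*330 = 36 + (-1 + 0)*330 = 36 - 1*330 = 36 - 330 = -294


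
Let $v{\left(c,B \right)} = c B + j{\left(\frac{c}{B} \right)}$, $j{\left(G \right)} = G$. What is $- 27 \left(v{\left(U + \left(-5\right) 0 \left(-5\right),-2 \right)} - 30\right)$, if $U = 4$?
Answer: $1080$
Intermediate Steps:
$v{\left(c,B \right)} = B c + \frac{c}{B}$ ($v{\left(c,B \right)} = c B + \frac{c}{B} = B c + \frac{c}{B}$)
$- 27 \left(v{\left(U + \left(-5\right) 0 \left(-5\right),-2 \right)} - 30\right) = - 27 \left(\left(- 2 \left(4 + \left(-5\right) 0 \left(-5\right)\right) + \frac{4 + \left(-5\right) 0 \left(-5\right)}{-2}\right) - 30\right) = - 27 \left(\left(- 2 \left(4 + 0 \left(-5\right)\right) + \left(4 + 0 \left(-5\right)\right) \left(- \frac{1}{2}\right)\right) - 30\right) = - 27 \left(\left(- 2 \left(4 + 0\right) + \left(4 + 0\right) \left(- \frac{1}{2}\right)\right) - 30\right) = - 27 \left(\left(\left(-2\right) 4 + 4 \left(- \frac{1}{2}\right)\right) - 30\right) = - 27 \left(\left(-8 - 2\right) - 30\right) = - 27 \left(-10 - 30\right) = \left(-27\right) \left(-40\right) = 1080$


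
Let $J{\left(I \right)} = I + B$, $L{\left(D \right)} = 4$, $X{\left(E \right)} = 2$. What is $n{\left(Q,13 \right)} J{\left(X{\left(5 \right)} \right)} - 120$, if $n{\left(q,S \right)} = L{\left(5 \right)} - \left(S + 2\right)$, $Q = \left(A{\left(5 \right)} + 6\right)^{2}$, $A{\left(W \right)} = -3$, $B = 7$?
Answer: $-219$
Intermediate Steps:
$J{\left(I \right)} = 7 + I$ ($J{\left(I \right)} = I + 7 = 7 + I$)
$Q = 9$ ($Q = \left(-3 + 6\right)^{2} = 3^{2} = 9$)
$n{\left(q,S \right)} = 2 - S$ ($n{\left(q,S \right)} = 4 - \left(S + 2\right) = 4 - \left(2 + S\right) = 2 - S$)
$n{\left(Q,13 \right)} J{\left(X{\left(5 \right)} \right)} - 120 = \left(2 - 13\right) \left(7 + 2\right) - 120 = \left(2 - 13\right) 9 - 120 = \left(-11\right) 9 - 120 = -99 - 120 = -219$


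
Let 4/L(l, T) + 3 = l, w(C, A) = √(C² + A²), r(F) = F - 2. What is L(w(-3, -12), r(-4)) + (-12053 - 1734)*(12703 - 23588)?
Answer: 1800857941/12 + √17/12 ≈ 1.5007e+8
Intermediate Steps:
r(F) = -2 + F
w(C, A) = √(A² + C²)
L(l, T) = 4/(-3 + l)
L(w(-3, -12), r(-4)) + (-12053 - 1734)*(12703 - 23588) = 4/(-3 + √((-12)² + (-3)²)) + (-12053 - 1734)*(12703 - 23588) = 4/(-3 + √(144 + 9)) - 13787*(-10885) = 4/(-3 + √153) + 150071495 = 4/(-3 + 3*√17) + 150071495 = 150071495 + 4/(-3 + 3*√17)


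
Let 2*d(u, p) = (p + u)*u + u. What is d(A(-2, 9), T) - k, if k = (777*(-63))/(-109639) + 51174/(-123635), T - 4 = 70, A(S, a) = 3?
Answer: 1585519087806/13555217765 ≈ 116.97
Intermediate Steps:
T = 74 (T = 4 + 70 = 74)
d(u, p) = u/2 + u*(p + u)/2 (d(u, p) = ((p + u)*u + u)/2 = (u*(p + u) + u)/2 = (u + u*(p + u))/2 = u/2 + u*(p + u)/2)
k = 441390699/13555217765 (k = -48951*(-1/109639) + 51174*(-1/123635) = 48951/109639 - 51174/123635 = 441390699/13555217765 ≈ 0.032562)
d(A(-2, 9), T) - k = (½)*3*(1 + 74 + 3) - 1*441390699/13555217765 = (½)*3*78 - 441390699/13555217765 = 117 - 441390699/13555217765 = 1585519087806/13555217765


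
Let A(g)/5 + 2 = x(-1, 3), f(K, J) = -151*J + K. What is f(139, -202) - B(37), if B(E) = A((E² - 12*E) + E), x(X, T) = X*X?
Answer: 30646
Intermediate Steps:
f(K, J) = K - 151*J
x(X, T) = X²
A(g) = -5 (A(g) = -10 + 5*(-1)² = -10 + 5*1 = -10 + 5 = -5)
B(E) = -5
f(139, -202) - B(37) = (139 - 151*(-202)) - 1*(-5) = (139 + 30502) + 5 = 30641 + 5 = 30646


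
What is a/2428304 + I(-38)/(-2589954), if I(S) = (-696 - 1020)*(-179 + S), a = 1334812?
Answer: 106369552565/262049819084 ≈ 0.40591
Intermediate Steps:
I(S) = 307164 - 1716*S (I(S) = -1716*(-179 + S) = 307164 - 1716*S)
a/2428304 + I(-38)/(-2589954) = 1334812/2428304 + (307164 - 1716*(-38))/(-2589954) = 1334812*(1/2428304) + (307164 + 65208)*(-1/2589954) = 333703/607076 + 372372*(-1/2589954) = 333703/607076 - 62062/431659 = 106369552565/262049819084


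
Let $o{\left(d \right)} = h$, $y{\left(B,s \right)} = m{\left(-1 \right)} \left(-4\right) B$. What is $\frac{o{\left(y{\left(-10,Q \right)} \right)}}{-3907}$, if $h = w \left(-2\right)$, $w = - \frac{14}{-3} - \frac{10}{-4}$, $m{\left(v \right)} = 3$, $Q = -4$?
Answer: $\frac{43}{11721} \approx 0.0036686$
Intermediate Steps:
$w = \frac{43}{6}$ ($w = \left(-14\right) \left(- \frac{1}{3}\right) - - \frac{5}{2} = \frac{14}{3} + \frac{5}{2} = \frac{43}{6} \approx 7.1667$)
$y{\left(B,s \right)} = - 12 B$ ($y{\left(B,s \right)} = 3 \left(-4\right) B = - 12 B$)
$h = - \frac{43}{3}$ ($h = \frac{43}{6} \left(-2\right) = - \frac{43}{3} \approx -14.333$)
$o{\left(d \right)} = - \frac{43}{3}$
$\frac{o{\left(y{\left(-10,Q \right)} \right)}}{-3907} = - \frac{43}{3 \left(-3907\right)} = \left(- \frac{43}{3}\right) \left(- \frac{1}{3907}\right) = \frac{43}{11721}$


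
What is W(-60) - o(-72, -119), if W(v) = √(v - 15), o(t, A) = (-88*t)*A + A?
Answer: 754103 + 5*I*√3 ≈ 7.541e+5 + 8.6602*I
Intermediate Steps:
o(t, A) = A - 88*A*t (o(t, A) = -88*A*t + A = A - 88*A*t)
W(v) = √(-15 + v)
W(-60) - o(-72, -119) = √(-15 - 60) - (-119)*(1 - 88*(-72)) = √(-75) - (-119)*(1 + 6336) = 5*I*√3 - (-119)*6337 = 5*I*√3 - 1*(-754103) = 5*I*√3 + 754103 = 754103 + 5*I*√3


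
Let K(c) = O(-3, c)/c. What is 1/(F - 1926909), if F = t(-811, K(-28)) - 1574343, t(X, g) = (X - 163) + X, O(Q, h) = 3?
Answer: -1/3503037 ≈ -2.8547e-7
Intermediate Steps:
K(c) = 3/c
t(X, g) = -163 + 2*X (t(X, g) = (-163 + X) + X = -163 + 2*X)
F = -1576128 (F = (-163 + 2*(-811)) - 1574343 = (-163 - 1622) - 1574343 = -1785 - 1574343 = -1576128)
1/(F - 1926909) = 1/(-1576128 - 1926909) = 1/(-3503037) = -1/3503037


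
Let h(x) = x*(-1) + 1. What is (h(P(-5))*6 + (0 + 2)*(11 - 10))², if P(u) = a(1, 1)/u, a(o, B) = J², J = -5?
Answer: 1444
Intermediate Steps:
a(o, B) = 25 (a(o, B) = (-5)² = 25)
P(u) = 25/u
h(x) = 1 - x (h(x) = -x + 1 = 1 - x)
(h(P(-5))*6 + (0 + 2)*(11 - 10))² = ((1 - 25/(-5))*6 + (0 + 2)*(11 - 10))² = ((1 - 25*(-1)/5)*6 + 2*1)² = ((1 - 1*(-5))*6 + 2)² = ((1 + 5)*6 + 2)² = (6*6 + 2)² = (36 + 2)² = 38² = 1444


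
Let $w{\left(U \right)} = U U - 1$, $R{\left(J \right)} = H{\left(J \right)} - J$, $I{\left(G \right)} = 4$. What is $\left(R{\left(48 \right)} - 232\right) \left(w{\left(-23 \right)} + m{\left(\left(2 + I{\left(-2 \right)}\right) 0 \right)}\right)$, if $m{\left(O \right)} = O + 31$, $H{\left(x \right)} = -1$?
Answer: $-157079$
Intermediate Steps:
$R{\left(J \right)} = -1 - J$
$w{\left(U \right)} = -1 + U^{2}$ ($w{\left(U \right)} = U^{2} - 1 = -1 + U^{2}$)
$m{\left(O \right)} = 31 + O$
$\left(R{\left(48 \right)} - 232\right) \left(w{\left(-23 \right)} + m{\left(\left(2 + I{\left(-2 \right)}\right) 0 \right)}\right) = \left(\left(-1 - 48\right) - 232\right) \left(\left(-1 + \left(-23\right)^{2}\right) + \left(31 + \left(2 + 4\right) 0\right)\right) = \left(\left(-1 - 48\right) - 232\right) \left(\left(-1 + 529\right) + \left(31 + 6 \cdot 0\right)\right) = \left(-49 - 232\right) \left(528 + \left(31 + 0\right)\right) = - 281 \left(528 + 31\right) = \left(-281\right) 559 = -157079$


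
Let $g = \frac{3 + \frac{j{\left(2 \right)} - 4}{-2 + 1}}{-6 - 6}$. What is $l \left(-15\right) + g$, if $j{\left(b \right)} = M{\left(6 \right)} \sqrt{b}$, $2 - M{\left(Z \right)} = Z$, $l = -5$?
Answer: $\frac{893}{12} - \frac{\sqrt{2}}{3} \approx 73.945$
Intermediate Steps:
$M{\left(Z \right)} = 2 - Z$
$j{\left(b \right)} = - 4 \sqrt{b}$ ($j{\left(b \right)} = \left(2 - 6\right) \sqrt{b} = - 4 \sqrt{b}$)
$g = - \frac{7}{12} - \frac{\sqrt{2}}{3}$ ($g = \frac{3 + \frac{- 4 \sqrt{2} - 4}{-2 + 1}}{-6 - 6} = \frac{3 + \frac{-4 - 4 \sqrt{2}}{-1}}{-12} = \left(3 + \left(-4 - 4 \sqrt{2}\right) \left(-1\right)\right) \left(- \frac{1}{12}\right) = \left(3 + \left(4 + 4 \sqrt{2}\right)\right) \left(- \frac{1}{12}\right) = \left(7 + 4 \sqrt{2}\right) \left(- \frac{1}{12}\right) = - \frac{7}{12} - \frac{\sqrt{2}}{3} \approx -1.0547$)
$l \left(-15\right) + g = \left(-5\right) \left(-15\right) - \left(\frac{7}{12} + \frac{\sqrt{2}}{3}\right) = 75 - \left(\frac{7}{12} + \frac{\sqrt{2}}{3}\right) = \frac{893}{12} - \frac{\sqrt{2}}{3}$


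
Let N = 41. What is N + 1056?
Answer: 1097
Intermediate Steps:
N + 1056 = 41 + 1056 = 1097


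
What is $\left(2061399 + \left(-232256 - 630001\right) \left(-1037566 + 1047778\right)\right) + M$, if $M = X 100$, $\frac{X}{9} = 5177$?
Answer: $-8798647785$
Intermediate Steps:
$X = 46593$ ($X = 9 \cdot 5177 = 46593$)
$M = 4659300$ ($M = 46593 \cdot 100 = 4659300$)
$\left(2061399 + \left(-232256 - 630001\right) \left(-1037566 + 1047778\right)\right) + M = \left(2061399 + \left(-232256 - 630001\right) \left(-1037566 + 1047778\right)\right) + 4659300 = \left(2061399 - 8805368484\right) + 4659300 = -8803307085 + 4659300 = -8798647785$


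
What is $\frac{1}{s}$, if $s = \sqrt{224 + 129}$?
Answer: $\frac{\sqrt{353}}{353} \approx 0.053225$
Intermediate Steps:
$s = \sqrt{353} \approx 18.788$
$\frac{1}{s} = \frac{1}{\sqrt{353}} = \frac{\sqrt{353}}{353}$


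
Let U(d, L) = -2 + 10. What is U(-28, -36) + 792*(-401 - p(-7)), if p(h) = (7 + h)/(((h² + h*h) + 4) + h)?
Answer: -317584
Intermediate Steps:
U(d, L) = 8
p(h) = (7 + h)/(4 + h + 2*h²) (p(h) = (7 + h)/(((h² + h²) + 4) + h) = (7 + h)/((2*h² + 4) + h) = (7 + h)/((4 + 2*h²) + h) = (7 + h)/(4 + h + 2*h²))
U(-28, -36) + 792*(-401 - p(-7)) = 8 + 792*(-401 - (7 - 7)/(4 - 7 + 2*(-7)²)) = 8 + 792*(-401 - 0/(4 - 7 + 2*49)) = 8 + 792*(-401 - 0/(4 - 7 + 98)) = 8 + 792*(-401 - 0/95) = 8 + 792*(-401 - 1*0) = 8 + 792*(-401 + 0) = 8 + 792*(-401) = 8 - 317592 = -317584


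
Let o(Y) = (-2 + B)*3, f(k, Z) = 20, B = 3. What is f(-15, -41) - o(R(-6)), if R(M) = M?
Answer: 17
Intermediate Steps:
o(Y) = 3 (o(Y) = (-2 + 3)*3 = 1*3 = 3)
f(-15, -41) - o(R(-6)) = 20 - 1*3 = 20 - 3 = 17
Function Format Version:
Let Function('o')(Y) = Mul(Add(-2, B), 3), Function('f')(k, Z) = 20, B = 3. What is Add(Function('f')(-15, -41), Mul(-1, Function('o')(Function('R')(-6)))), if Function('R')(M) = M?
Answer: 17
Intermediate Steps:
Function('o')(Y) = 3 (Function('o')(Y) = Mul(Add(-2, 3), 3) = Mul(1, 3) = 3)
Add(Function('f')(-15, -41), Mul(-1, Function('o')(Function('R')(-6)))) = Add(20, Mul(-1, 3)) = Add(20, -3) = 17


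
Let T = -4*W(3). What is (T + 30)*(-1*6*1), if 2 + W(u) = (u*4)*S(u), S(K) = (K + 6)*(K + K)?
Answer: 15324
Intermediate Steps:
S(K) = 2*K*(6 + K) (S(K) = (6 + K)*(2*K) = 2*K*(6 + K))
W(u) = -2 + 8*u²*(6 + u) (W(u) = -2 + (u*4)*(2*u*(6 + u)) = -2 + (4*u)*(2*u*(6 + u)) = -2 + 8*u²*(6 + u))
T = -2584 (T = -4*(-2 + 8*3²*(6 + 3)) = -4*(-2 + 8*9*9) = -4*(-2 + 648) = -4*646 = -2584)
(T + 30)*(-1*6*1) = (-2584 + 30)*(-1*6*1) = -(-15324) = -2554*(-6) = 15324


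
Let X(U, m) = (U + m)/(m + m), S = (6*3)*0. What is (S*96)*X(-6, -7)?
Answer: 0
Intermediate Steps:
S = 0 (S = 18*0 = 0)
X(U, m) = (U + m)/(2*m) (X(U, m) = (U + m)/((2*m)) = (U + m)*(1/(2*m)) = (U + m)/(2*m))
(S*96)*X(-6, -7) = (0*96)*((½)*(-6 - 7)/(-7)) = 0*((½)*(-⅐)*(-13)) = 0*(13/14) = 0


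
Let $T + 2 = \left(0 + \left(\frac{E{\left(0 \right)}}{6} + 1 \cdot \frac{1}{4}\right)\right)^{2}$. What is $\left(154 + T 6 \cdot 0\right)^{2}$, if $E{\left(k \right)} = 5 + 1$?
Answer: $23716$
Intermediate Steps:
$E{\left(k \right)} = 6$
$T = - \frac{7}{16}$ ($T = -2 + \left(0 + \left(\frac{6}{6} + 1 \cdot \frac{1}{4}\right)\right)^{2} = -2 + \left(0 + \left(6 \cdot \frac{1}{6} + 1 \cdot \frac{1}{4}\right)\right)^{2} = -2 + \left(0 + \left(1 + \frac{1}{4}\right)\right)^{2} = -2 + \left(0 + \frac{5}{4}\right)^{2} = -2 + \left(\frac{5}{4}\right)^{2} = -2 + \frac{25}{16} = - \frac{7}{16} \approx -0.4375$)
$\left(154 + T 6 \cdot 0\right)^{2} = \left(154 - \frac{7 \cdot 6 \cdot 0}{16}\right)^{2} = \left(154 - 0\right)^{2} = \left(154 + 0\right)^{2} = 154^{2} = 23716$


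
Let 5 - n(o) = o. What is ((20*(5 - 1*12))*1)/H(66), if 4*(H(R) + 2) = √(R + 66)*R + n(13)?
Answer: -560/35921 - 4620*√33/35921 ≈ -0.75443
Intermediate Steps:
n(o) = 5 - o
H(R) = -4 + R*√(66 + R)/4 (H(R) = -2 + (√(R + 66)*R + (5 - 1*13))/4 = -2 + (√(66 + R)*R + (5 - 13))/4 = -2 + (R*√(66 + R) - 8)/4 = -2 + (-8 + R*√(66 + R))/4 = -2 + (-2 + R*√(66 + R)/4) = -4 + R*√(66 + R)/4)
((20*(5 - 1*12))*1)/H(66) = ((20*(5 - 1*12))*1)/(-4 + (¼)*66*√(66 + 66)) = ((20*(5 - 12))*1)/(-4 + (¼)*66*√132) = ((20*(-7))*1)/(-4 + (¼)*66*(2*√33)) = (-140*1)/(-4 + 33*√33) = -140/(-4 + 33*√33)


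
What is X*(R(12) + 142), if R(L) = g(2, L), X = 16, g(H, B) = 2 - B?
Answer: 2112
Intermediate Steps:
R(L) = 2 - L
X*(R(12) + 142) = 16*((2 - 1*12) + 142) = 16*((2 - 12) + 142) = 16*(-10 + 142) = 16*132 = 2112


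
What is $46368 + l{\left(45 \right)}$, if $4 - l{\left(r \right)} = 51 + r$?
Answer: $46276$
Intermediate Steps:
$l{\left(r \right)} = -47 - r$ ($l{\left(r \right)} = 4 - \left(51 + r\right) = -47 - r$)
$46368 + l{\left(45 \right)} = 46368 - 92 = 46276$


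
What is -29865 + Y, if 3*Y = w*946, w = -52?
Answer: -138787/3 ≈ -46262.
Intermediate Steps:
Y = -49192/3 (Y = (-52*946)/3 = (⅓)*(-49192) = -49192/3 ≈ -16397.)
-29865 + Y = -29865 - 49192/3 = -138787/3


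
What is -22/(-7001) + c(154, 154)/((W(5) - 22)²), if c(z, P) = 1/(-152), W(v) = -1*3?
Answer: 2082999/665095000 ≈ 0.0031319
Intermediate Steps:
W(v) = -3
c(z, P) = -1/152
-22/(-7001) + c(154, 154)/((W(5) - 22)²) = -22/(-7001) - 1/(152*(-3 - 22)²) = -22*(-1/7001) - 1/(152*((-25)²)) = 22/7001 - 1/152/625 = 22/7001 - 1/152*1/625 = 22/7001 - 1/95000 = 2082999/665095000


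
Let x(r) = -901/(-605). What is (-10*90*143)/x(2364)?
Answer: -77863500/901 ≈ -86419.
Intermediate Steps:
x(r) = 901/605 (x(r) = -901*(-1/605) = 901/605)
(-10*90*143)/x(2364) = (-10*90*143)/(901/605) = -900*143*(605/901) = -128700*605/901 = -77863500/901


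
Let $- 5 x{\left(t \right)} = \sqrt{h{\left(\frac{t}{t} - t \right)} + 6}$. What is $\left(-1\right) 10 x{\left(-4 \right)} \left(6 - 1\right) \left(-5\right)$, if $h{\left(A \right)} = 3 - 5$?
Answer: $-100$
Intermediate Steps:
$h{\left(A \right)} = -2$ ($h{\left(A \right)} = 3 - 5 = -2$)
$x{\left(t \right)} = - \frac{2}{5}$ ($x{\left(t \right)} = - \frac{\sqrt{-2 + 6}}{5} = - \frac{\sqrt{4}}{5} = \left(- \frac{1}{5}\right) 2 = - \frac{2}{5}$)
$\left(-1\right) 10 x{\left(-4 \right)} \left(6 - 1\right) \left(-5\right) = \left(-1\right) 10 \left(- \frac{2}{5}\right) \left(6 - 1\right) \left(-5\right) = \left(-10\right) \left(- \frac{2}{5}\right) 5 \left(-5\right) = 4 \left(-25\right) = -100$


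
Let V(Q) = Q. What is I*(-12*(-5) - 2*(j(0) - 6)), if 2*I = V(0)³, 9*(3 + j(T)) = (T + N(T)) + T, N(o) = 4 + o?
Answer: 0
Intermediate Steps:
j(T) = -23/9 + T/3 (j(T) = -3 + ((T + (4 + T)) + T)/9 = -3 + ((4 + 2*T) + T)/9 = -3 + (4 + 3*T)/9 = -3 + (4/9 + T/3) = -23/9 + T/3)
I = 0 (I = (½)*0³ = (½)*0 = 0)
I*(-12*(-5) - 2*(j(0) - 6)) = 0*(-12*(-5) - 2*((-23/9 + (⅓)*0) - 6)) = 0*(60 - 2*((-23/9 + 0) - 6)) = 0*(60 - 2*(-23/9 - 6)) = 0*(60 - 2*(-77/9)) = 0*(60 + 154/9) = 0*(694/9) = 0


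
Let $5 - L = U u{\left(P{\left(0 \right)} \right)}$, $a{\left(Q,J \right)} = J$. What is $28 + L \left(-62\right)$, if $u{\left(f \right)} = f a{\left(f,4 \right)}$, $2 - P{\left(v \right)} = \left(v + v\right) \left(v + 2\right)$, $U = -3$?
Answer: $-1770$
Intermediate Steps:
$P{\left(v \right)} = 2 - 2 v \left(2 + v\right)$ ($P{\left(v \right)} = 2 - \left(v + v\right) \left(v + 2\right) = 2 - 2 v \left(2 + v\right)$)
$u{\left(f \right)} = 4 f$ ($u{\left(f \right)} = f 4 = 4 f$)
$L = 29$ ($L = 5 - - 3 \cdot 4 \left(2 - 0 - 2 \cdot 0^{2}\right) = 5 - - 3 \cdot 4 \left(2 + 0 - 0\right) = 5 - - 3 \cdot 4 \left(2 + 0 + 0\right) = 5 - - 3 \cdot 4 \cdot 2 = 5 - \left(-3\right) 8 = 5 - -24 = 5 + 24 = 29$)
$28 + L \left(-62\right) = 28 + 29 \left(-62\right) = 28 - 1798 = -1770$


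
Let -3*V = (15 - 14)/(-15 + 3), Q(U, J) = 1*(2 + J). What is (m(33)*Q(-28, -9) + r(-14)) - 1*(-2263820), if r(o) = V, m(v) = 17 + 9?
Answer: 81490969/36 ≈ 2.2636e+6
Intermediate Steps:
m(v) = 26
Q(U, J) = 2 + J
V = 1/36 (V = -(15 - 14)/(3*(-15 + 3)) = -1/(3*(-12)) = -(-1)/(3*12) = -⅓*(-1/12) = 1/36 ≈ 0.027778)
r(o) = 1/36
(m(33)*Q(-28, -9) + r(-14)) - 1*(-2263820) = (26*(2 - 9) + 1/36) - 1*(-2263820) = (26*(-7) + 1/36) + 2263820 = (-182 + 1/36) + 2263820 = -6551/36 + 2263820 = 81490969/36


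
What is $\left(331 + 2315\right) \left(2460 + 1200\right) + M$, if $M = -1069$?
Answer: $9683291$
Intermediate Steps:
$\left(331 + 2315\right) \left(2460 + 1200\right) + M = \left(331 + 2315\right) \left(2460 + 1200\right) - 1069 = 2646 \cdot 3660 - 1069 = 9684360 - 1069 = 9683291$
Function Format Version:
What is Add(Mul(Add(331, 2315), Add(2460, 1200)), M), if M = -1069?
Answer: 9683291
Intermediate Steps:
Add(Mul(Add(331, 2315), Add(2460, 1200)), M) = Add(Mul(Add(331, 2315), Add(2460, 1200)), -1069) = Add(Mul(2646, 3660), -1069) = Add(9684360, -1069) = 9683291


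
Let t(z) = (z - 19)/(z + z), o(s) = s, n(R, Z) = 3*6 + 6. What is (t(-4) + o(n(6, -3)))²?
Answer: 46225/64 ≈ 722.27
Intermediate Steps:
n(R, Z) = 24 (n(R, Z) = 18 + 6 = 24)
t(z) = (-19 + z)/(2*z) (t(z) = (-19 + z)/((2*z)) = (-19 + z)*(1/(2*z)) = (-19 + z)/(2*z))
(t(-4) + o(n(6, -3)))² = ((½)*(-19 - 4)/(-4) + 24)² = ((½)*(-¼)*(-23) + 24)² = (23/8 + 24)² = (215/8)² = 46225/64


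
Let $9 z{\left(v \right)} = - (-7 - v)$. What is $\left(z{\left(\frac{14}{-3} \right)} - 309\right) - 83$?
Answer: $- \frac{10577}{27} \approx -391.74$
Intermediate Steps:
$z{\left(v \right)} = \frac{7}{9} + \frac{v}{9}$ ($z{\left(v \right)} = \frac{\left(-1\right) \left(-7 - v\right)}{9} = \frac{7 + v}{9} = \frac{7}{9} + \frac{v}{9}$)
$\left(z{\left(\frac{14}{-3} \right)} - 309\right) - 83 = \left(\left(\frac{7}{9} + \frac{14 \frac{1}{-3}}{9}\right) - 309\right) - 83 = \left(\left(\frac{7}{9} + \frac{14 \left(- \frac{1}{3}\right)}{9}\right) - 309\right) - 83 = \left(\left(\frac{7}{9} + \frac{1}{9} \left(- \frac{14}{3}\right)\right) - 309\right) - 83 = \left(\left(\frac{7}{9} - \frac{14}{27}\right) - 309\right) - 83 = \left(\frac{7}{27} - 309\right) - 83 = - \frac{8336}{27} - 83 = - \frac{10577}{27}$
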